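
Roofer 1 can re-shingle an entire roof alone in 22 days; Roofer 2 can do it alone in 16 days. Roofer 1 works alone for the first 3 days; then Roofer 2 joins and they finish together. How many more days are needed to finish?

In 3 days Roofer 1 does 3/22 of the job, leaving 19/22.
Roofer 1 and Roofer 2 together work at 19/176 per day, so finishing takes 19/22 ÷ 19/176 = 8 days.

8 days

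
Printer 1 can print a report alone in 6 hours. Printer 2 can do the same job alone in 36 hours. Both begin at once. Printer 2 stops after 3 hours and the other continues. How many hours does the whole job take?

In the first 3 hours the combined rate is 7/36, so 7/12 of the job is done, leaving 5/12.
After printer 2 leaves the rate is 1/6 per hour; the remaining 5/12 takes 5/2 hours.
Total = 3 + 5/2 = 11/2 hours.

11/2 hours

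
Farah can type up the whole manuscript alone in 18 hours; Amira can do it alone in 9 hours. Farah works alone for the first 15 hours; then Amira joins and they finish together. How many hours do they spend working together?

In 15 hours Farah does 15/18 = 5/6 of the job, leaving 1/6.
Farah and Amira together work at 1/6 per hour, so finishing takes 1/6 ÷ 1/6 = 1 hour.

1 hour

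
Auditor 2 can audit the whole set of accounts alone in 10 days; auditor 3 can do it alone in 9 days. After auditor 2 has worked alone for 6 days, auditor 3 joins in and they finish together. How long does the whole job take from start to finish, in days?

150/19 days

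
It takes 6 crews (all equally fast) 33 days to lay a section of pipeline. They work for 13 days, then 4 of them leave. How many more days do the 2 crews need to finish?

60 days

One crew does 1/198 of the job per day.
After 13 days with 6 crews, 13/33 is done (20/33 left).
With 2 crews the rate is 2/198 = 1/99, so the rest takes 20/33 ÷ 1/99 = 60 days.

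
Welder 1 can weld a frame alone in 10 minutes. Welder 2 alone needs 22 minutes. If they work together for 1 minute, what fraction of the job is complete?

8/55

Combined rate: 1/10 + 1/22 = (11 + 5)/110 = 16/110 = 8/55 per minute.
In 1 minute they complete 1·8/55 = 8/55 of the job.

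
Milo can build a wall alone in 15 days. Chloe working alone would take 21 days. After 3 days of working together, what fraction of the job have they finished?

Combined rate: 1/15 + 1/21 = (7 + 5)/105 = 12/105 = 4/35 per day.
In 3 days they complete 3·4/35 = 12/35 of the job.

12/35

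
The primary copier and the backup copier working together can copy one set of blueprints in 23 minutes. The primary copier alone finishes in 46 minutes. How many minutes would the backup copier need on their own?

46 minutes

Combined rate is 1/23 per minute.
Known contribution: 1/46 per minute.
So the backup copier's rate is 1/23 − 1/46 = 1/46, meaning 46 minutes alone.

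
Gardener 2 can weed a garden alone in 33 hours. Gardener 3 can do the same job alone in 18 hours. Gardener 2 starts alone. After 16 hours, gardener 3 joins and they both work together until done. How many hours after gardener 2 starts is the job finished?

In the first 16 hours gardener 2 alone does 16/33 of the job, leaving 17/33.
Once everyone is working, combined rate: 1/33 + 1/18 = (6 + 11)/198 = 17/198 per hour.
Remaining 17/33 at 17/198 per hour takes 6 hours.
Total from the start = 16 + 6 = 22 hours.

22 hours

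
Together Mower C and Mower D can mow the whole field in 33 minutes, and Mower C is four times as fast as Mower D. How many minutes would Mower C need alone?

165/4 minutes

Let Mower D's rate be r; then Mower C's rate is 4r, so together (4 + 1)r = 5r = 1/33.
Thus r = 1/165 per minute.
Mower D alone: 165 minutes; Mower C alone: 165/4 minutes.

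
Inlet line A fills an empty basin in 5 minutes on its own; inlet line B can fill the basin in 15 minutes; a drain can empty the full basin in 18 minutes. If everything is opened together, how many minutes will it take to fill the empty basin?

Net rate = 1/5 + 1/15 − 1/18 = (18 + 6 − 5)/90 = 19/90 per minute.
Filling time = 1 ÷ (19/90) = 90/19 minutes.

90/19 minutes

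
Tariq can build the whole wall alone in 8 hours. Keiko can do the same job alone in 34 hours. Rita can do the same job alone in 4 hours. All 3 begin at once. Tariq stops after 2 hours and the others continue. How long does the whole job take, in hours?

In the first 2 hours the combined rate is 55/136, so 55/68 of the job is done, leaving 13/68.
After Tariq leaves the rate is 19/68 per hour; the remaining 13/68 takes 13/19 hours.
Total = 2 + 13/19 = 51/19 hours.

51/19 hours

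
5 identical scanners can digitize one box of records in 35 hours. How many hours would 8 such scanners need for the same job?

175/8 hours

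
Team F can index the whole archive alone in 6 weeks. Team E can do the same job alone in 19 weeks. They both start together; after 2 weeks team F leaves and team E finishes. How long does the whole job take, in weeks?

38/3 weeks

In the first 2 weeks the combined rate is 25/114, so 25/57 of the job is done, leaving 32/57.
After team F leaves the rate is 1/19 per week; the remaining 32/57 takes 32/3 weeks.
Total = 2 + 32/3 = 38/3 weeks.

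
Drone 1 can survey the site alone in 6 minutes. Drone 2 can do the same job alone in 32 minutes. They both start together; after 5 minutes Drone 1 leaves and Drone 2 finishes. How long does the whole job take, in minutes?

In the first 5 minutes the combined rate is 19/96, so 95/96 of the job is done, leaving 1/96.
After Drone 1 leaves the rate is 1/32 per minute; the remaining 1/96 takes 1/3 minutes.
Total = 5 + 1/3 = 16/3 minutes.

16/3 minutes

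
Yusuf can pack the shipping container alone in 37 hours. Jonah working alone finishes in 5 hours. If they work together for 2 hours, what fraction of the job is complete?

Combined rate: 1/37 + 1/5 = (5 + 37)/185 = 42/185 per hour.
In 2 hours they complete 2·42/185 = 84/185 of the job.

84/185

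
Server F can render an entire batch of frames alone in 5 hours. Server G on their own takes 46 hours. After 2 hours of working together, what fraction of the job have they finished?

Combined rate: 1/5 + 1/46 = (46 + 5)/230 = 51/230 per hour.
In 2 hours they complete 2·51/230 = 51/115 of the job.

51/115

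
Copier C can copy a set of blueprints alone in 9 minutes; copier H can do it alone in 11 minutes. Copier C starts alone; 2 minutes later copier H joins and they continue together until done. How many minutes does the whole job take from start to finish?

In 2 minutes copier C does 2/9 of the job, leaving 7/9.
Copier C and copier H together work at 20/99 per minute, so finishing takes 7/9 ÷ 20/99 = 77/20 minutes.
Total time = 2 + 77/20 = 117/20 minutes.

117/20 minutes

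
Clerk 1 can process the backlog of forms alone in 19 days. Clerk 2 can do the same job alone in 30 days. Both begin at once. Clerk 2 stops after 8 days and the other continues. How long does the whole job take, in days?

In the first 8 days the combined rate is 49/570, so 196/285 of the job is done, leaving 89/285.
After Clerk 2 leaves the rate is 1/19 per day; the remaining 89/285 takes 89/15 days.
Total = 8 + 89/15 = 209/15 days.

209/15 days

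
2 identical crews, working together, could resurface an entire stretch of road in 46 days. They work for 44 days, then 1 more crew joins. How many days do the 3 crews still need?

One crew does 1/92 of the job per day.
After 44 days with 2 crews, 22/23 is done (1/23 left).
With 3 crews the rate is 3/92, so the rest takes 1/23 ÷ 3/92 = 4/3 days.

4/3 days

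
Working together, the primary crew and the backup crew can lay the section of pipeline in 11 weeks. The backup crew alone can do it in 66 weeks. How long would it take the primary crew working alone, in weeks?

66/5 weeks

Combined rate is 1/11 per week.
Known contribution: 1/66 per week.
So the primary crew's rate is 1/11 − 1/66 = 5/66, meaning 66/5 weeks alone.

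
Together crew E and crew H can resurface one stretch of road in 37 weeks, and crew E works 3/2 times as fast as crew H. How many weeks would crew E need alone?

185/3 weeks

Let crew H's rate be r; then crew E's rate is (3/2)r, so together (3/2 + 1)r = (5/2)r = 1/37.
Thus r = 2/185 per week.
Crew H alone: 185/2 weeks; crew E alone: 185/3 weeks.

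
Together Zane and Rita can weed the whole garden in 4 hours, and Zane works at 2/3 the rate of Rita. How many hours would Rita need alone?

20/3 hours

Let Rita's rate be r; then Zane's rate is (2/3)r, so together (2/3 + 1)r = (5/3)r = 1/4.
Thus r = 3/20 per hour.
Rita alone: 20/3 hours; Zane alone: 10 hours.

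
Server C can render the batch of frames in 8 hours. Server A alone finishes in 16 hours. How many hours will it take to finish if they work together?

16/3 hours

Combined rate: 1/8 + 1/16 = (2 + 1)/16 = 3/16 per hour.
Time = 1 ÷ (3/16) = 16/3 hours.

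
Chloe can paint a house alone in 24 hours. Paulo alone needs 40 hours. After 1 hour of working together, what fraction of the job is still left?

Combined rate: 1/24 + 1/40 = (5 + 3)/120 = 8/120 = 1/15 per hour.
In 1 hour they complete 1·1/15 = 1/15 of the job.
So 14/15 remains.

14/15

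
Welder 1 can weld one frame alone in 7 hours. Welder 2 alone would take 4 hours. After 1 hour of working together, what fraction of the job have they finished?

11/28

Combined rate: 1/7 + 1/4 = (4 + 7)/28 = 11/28 per hour.
In 1 hour they complete 1·11/28 = 11/28 of the job.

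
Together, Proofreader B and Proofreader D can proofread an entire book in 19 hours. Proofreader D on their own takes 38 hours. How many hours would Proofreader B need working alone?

38 hours

Combined rate is 1/19 per hour.
Known contribution: 1/38 per hour.
So Proofreader B's rate is 1/19 − 1/38 = 1/38, meaning 38 hours alone.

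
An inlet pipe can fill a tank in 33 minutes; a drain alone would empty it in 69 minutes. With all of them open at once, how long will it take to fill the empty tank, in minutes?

Net rate = 1/33 − 1/69 = (23 − 11)/759 = 12/759 = 4/253 per minute.
Filling time = 1 ÷ (4/253) = 253/4 minutes.

253/4 minutes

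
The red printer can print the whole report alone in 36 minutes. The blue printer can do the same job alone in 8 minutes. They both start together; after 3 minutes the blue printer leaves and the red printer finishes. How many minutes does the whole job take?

In the first 3 minutes the combined rate is 11/72, so 11/24 of the job is done, leaving 13/24.
After the blue printer leaves the rate is 1/36 per minute; the remaining 13/24 takes 39/2 minutes.
Total = 3 + 39/2 = 45/2 minutes.

45/2 minutes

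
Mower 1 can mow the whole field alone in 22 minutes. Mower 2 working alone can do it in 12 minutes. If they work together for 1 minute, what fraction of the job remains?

115/132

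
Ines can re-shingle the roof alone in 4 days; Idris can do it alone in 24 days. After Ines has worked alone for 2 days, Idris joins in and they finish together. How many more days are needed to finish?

In 2 days Ines does 2/4 = 1/2 of the job, leaving 1/2.
Ines and Idris together work at 7/24 per day, so finishing takes 1/2 ÷ 7/24 = 12/7 days.

12/7 days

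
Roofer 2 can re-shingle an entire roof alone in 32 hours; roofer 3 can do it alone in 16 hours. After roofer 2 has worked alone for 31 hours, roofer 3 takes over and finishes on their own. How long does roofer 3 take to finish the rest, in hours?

1/2 hours

In 31 hours roofer 2 does 31/32 of the job, leaving 1/32.
Roofer 3 works at 1/16 per hour, so finishing takes 1/32 ÷ 1/16 = 1/2 hours.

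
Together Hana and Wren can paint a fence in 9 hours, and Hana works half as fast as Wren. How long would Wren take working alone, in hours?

Let Wren's rate be r; then Hana's rate is (1/2)r, so together (1/2 + 1)r = (3/2)r = 1/9.
Thus r = 2/27 per hour.
Wren alone: 27/2 hours; Hana alone: 27 hours.

27/2 hours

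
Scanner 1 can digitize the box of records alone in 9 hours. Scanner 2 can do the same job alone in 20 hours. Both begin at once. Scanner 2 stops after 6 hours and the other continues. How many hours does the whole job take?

63/10 hours

In the first 6 hours the combined rate is 29/180, so 29/30 of the job is done, leaving 1/30.
After scanner 2 leaves the rate is 1/9 per hour; the remaining 1/30 takes 3/10 hours.
Total = 6 + 3/10 = 63/10 hours.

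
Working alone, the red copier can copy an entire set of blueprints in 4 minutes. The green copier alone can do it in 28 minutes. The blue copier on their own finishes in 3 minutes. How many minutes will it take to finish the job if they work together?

21/13 minutes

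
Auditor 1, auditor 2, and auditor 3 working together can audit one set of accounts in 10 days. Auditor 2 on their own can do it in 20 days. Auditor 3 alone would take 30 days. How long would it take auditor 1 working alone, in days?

60 days

Combined rate is 1/10 per day.
Known contribution: 1/20 + 1/30 = (3 + 2)/60 = 5/60 = 1/12 per day.
So auditor 1's rate is 1/10 − 1/12 = 1/60, meaning 60 days alone.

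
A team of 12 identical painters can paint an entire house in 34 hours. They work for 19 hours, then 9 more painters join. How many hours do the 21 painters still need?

One painter does 1/408 of the job per hour.
After 19 hours with 12 painters, 19/34 is done (15/34 left).
With 21 painters the rate is 21/408 = 7/136, so the rest takes 15/34 ÷ 7/136 = 60/7 hours.

60/7 hours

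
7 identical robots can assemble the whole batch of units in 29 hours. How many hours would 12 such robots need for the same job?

203/12 hours

Total work is 7·29 = 203 robot-hours.
With 12 robots: 203/12 hours.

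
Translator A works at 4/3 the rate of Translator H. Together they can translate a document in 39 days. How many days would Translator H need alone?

Let Translator H's rate be r; then Translator A's rate is (4/3)r, so together (4/3 + 1)r = (7/3)r = 1/39.
Thus r = 1/91 per day.
Translator H alone: 91 days; Translator A alone: 273/4 days.

91 days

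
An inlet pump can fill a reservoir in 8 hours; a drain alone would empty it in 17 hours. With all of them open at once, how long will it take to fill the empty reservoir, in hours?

136/9 hours

Net rate = 1/8 − 1/17 = (17 − 8)/136 = 9/136 per hour.
Filling time = 1 ÷ (9/136) = 136/9 hours.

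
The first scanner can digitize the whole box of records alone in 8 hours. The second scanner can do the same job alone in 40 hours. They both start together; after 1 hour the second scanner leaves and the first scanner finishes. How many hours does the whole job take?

39/5 hours

In the first 1 hour the combined rate is 3/20, so 3/20 of the job is done, leaving 17/20.
After the second scanner leaves the rate is 1/8 per hour; the remaining 17/20 takes 34/5 hours.
Total = 1 + 34/5 = 39/5 hours.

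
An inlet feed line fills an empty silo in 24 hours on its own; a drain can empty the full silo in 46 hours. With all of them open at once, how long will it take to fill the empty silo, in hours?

552/11 hours

Net rate = 1/24 − 1/46 = (23 − 12)/552 = 11/552 per hour.
Filling time = 1 ÷ (11/552) = 552/11 hours.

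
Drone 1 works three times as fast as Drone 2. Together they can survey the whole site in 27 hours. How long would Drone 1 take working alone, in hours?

Let Drone 2's rate be r; then Drone 1's rate is 3r, so together (3 + 1)r = 4r = 1/27.
Thus r = 1/108 per hour.
Drone 2 alone: 108 hours; Drone 1 alone: 36 hours.

36 hours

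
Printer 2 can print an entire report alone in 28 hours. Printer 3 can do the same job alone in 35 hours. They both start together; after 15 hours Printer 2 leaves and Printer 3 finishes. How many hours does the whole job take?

In the first 15 hours the combined rate is 9/140, so 27/28 of the job is done, leaving 1/28.
After Printer 2 leaves the rate is 1/35 per hour; the remaining 1/28 takes 5/4 hours.
Total = 15 + 5/4 = 65/4 hours.

65/4 hours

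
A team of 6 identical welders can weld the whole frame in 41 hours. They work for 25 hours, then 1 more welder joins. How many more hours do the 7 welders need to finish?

96/7 hours

One welder does 1/246 of the job per hour.
After 25 hours with 6 welders, 25/41 is done (16/41 left).
With 7 welders the rate is 7/246, so the rest takes 16/41 ÷ 7/246 = 96/7 hours.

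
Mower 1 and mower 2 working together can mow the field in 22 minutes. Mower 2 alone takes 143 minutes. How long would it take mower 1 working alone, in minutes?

Combined rate is 1/22 per minute.
Known contribution: 1/143 per minute.
So mower 1's rate is 1/22 − 1/143 = 1/26, meaning 26 minutes alone.

26 minutes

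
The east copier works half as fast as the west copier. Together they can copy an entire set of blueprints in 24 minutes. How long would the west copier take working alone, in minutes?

36 minutes

Let the west copier's rate be r; then the east copier's rate is (1/2)r, so together (1/2 + 1)r = (3/2)r = 1/24.
Thus r = 1/36 per minute.
The west copier alone: 36 minutes; the east copier alone: 72 minutes.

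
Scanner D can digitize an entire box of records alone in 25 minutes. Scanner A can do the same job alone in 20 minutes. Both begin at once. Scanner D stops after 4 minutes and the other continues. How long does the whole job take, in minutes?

84/5 minutes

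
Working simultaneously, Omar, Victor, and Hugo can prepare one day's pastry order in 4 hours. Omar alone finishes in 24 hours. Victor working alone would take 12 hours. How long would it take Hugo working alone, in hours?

Combined rate is 1/4 per hour.
Known contribution: 1/24 + 1/12 = (1 + 2)/24 = 3/24 = 1/8 per hour.
So Hugo's rate is 1/4 − 1/8 = 1/8, meaning 8 hours alone.

8 hours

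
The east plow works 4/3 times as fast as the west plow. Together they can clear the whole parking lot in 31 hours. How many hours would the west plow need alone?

Let the west plow's rate be r; then the east plow's rate is (4/3)r, so together (4/3 + 1)r = (7/3)r = 1/31.
Thus r = 3/217 per hour.
The west plow alone: 217/3 hours; the east plow alone: 217/4 hours.

217/3 hours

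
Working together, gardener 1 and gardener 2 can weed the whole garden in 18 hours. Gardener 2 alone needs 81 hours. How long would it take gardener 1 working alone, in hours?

162/7 hours

Combined rate is 1/18 per hour.
Known contribution: 1/81 per hour.
So gardener 1's rate is 1/18 − 1/81 = 7/162, meaning 162/7 hours alone.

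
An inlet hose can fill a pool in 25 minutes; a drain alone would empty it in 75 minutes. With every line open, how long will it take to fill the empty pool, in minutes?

75/2 minutes

Net rate = 1/25 − 1/75 = (3 − 1)/75 = 2/75 per minute.
Filling time = 1 ÷ (2/75) = 75/2 minutes.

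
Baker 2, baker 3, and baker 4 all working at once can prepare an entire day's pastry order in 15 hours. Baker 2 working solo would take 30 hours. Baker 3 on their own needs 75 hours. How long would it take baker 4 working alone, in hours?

50 hours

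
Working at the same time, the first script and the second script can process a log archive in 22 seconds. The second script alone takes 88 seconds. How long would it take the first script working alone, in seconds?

Combined rate is 1/22 per second.
Known contribution: 1/88 per second.
So the first script's rate is 1/22 − 1/88 = 3/88, meaning 88/3 seconds alone.

88/3 seconds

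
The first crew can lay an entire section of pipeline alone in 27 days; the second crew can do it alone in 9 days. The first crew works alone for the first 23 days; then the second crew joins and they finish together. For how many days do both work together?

In 23 days the first crew does 23/27 of the job, leaving 4/27.
The first crew and the second crew together work at 4/27 per day, so finishing takes 4/27 ÷ 4/27 = 1 day.

1 day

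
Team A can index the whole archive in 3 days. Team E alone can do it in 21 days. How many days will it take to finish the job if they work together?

With two workers the combined time is the product over the sum: 3·21/(3+21) = 63/24 = 21/8 days.

21/8 days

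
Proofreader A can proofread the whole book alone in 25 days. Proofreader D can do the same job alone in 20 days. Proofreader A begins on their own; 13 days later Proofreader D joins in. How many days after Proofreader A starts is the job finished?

In the first 13 days Proofreader A alone does 13/25 of the job, leaving 12/25.
Once everyone is working, combined rate: 1/25 + 1/20 = (4 + 5)/100 = 9/100 per day.
Remaining 12/25 at 9/100 per day takes 16/3 days.
Total from the start = 13 + 16/3 = 55/3 days.

55/3 days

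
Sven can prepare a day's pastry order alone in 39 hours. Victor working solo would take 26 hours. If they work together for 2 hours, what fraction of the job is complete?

5/39

Combined rate: 1/39 + 1/26 = (2 + 3)/78 = 5/78 per hour.
In 2 hours they complete 2·5/78 = 5/39 of the job.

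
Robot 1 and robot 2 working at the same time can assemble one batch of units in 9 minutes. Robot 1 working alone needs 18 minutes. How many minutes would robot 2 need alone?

18 minutes

Combined rate is 1/9 per minute.
Known contribution: 1/18 per minute.
So robot 2's rate is 1/9 − 1/18 = 1/18, meaning 18 minutes alone.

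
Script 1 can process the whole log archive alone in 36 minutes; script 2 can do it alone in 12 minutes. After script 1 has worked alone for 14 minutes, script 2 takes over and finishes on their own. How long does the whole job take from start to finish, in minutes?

In 14 minutes script 1 does 14/36 = 7/18 of the job, leaving 11/18.
Script 2 works at 1/12 per minute, so finishing takes 11/18 ÷ 1/12 = 22/3 minutes.
Total time = 14 + 22/3 = 64/3 minutes.

64/3 minutes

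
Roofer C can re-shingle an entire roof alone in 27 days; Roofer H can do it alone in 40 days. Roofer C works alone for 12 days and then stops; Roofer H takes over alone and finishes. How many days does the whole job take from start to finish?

308/9 days

In 12 days Roofer C does 12/27 = 4/9 of the job, leaving 5/9.
Roofer H works at 1/40 per day, so finishing takes 5/9 ÷ 1/40 = 200/9 days.
Total time = 12 + 200/9 = 308/9 days.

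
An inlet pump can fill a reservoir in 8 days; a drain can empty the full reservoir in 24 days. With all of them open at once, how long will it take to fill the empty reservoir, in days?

12 days

Net rate = 1/8 − 1/24 = (3 − 1)/24 = 2/24 = 1/12 per day.
Filling time = 1 ÷ (1/12) = 12 days.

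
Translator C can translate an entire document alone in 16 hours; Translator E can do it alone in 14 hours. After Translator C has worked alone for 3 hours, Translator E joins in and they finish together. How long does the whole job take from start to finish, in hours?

In 3 hours Translator C does 3/16 of the job, leaving 13/16.
Translator C and Translator E together work at 15/112 per hour, so finishing takes 13/16 ÷ 15/112 = 91/15 hours.
Total time = 3 + 91/15 = 136/15 hours.

136/15 hours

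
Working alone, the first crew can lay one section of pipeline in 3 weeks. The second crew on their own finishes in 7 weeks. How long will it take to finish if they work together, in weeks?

Combined rate: 1/3 + 1/7 = (7 + 3)/21 = 10/21 per week.
Time = 1 ÷ (10/21) = 21/10 weeks.

21/10 weeks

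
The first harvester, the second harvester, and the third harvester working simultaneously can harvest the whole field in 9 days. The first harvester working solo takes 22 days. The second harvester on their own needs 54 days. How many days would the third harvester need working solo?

297/14 days

Combined rate is 1/9 per day.
Known contribution: 1/22 + 1/54 = (27 + 11)/594 = 38/594 = 19/297 per day.
So the third harvester's rate is 1/9 − 19/297 = 14/297, meaning 297/14 days alone.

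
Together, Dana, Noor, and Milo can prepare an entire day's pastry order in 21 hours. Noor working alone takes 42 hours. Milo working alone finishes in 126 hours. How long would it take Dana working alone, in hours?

Combined rate is 1/21 per hour.
Known contribution: 1/42 + 1/126 = (3 + 1)/126 = 4/126 = 2/63 per hour.
So Dana's rate is 1/21 − 2/63 = 1/63, meaning 63 hours alone.

63 hours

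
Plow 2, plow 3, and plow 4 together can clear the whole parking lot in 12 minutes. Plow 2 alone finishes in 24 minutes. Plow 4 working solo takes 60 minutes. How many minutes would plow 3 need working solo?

Combined rate is 1/12 per minute.
Known contribution: 1/24 + 1/60 = (5 + 2)/120 = 7/120 per minute.
So plow 3's rate is 1/12 − 7/120 = 1/40, meaning 40 minutes alone.

40 minutes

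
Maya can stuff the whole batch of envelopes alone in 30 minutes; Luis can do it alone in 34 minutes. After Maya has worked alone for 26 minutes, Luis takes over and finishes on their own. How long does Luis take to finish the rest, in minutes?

In 26 minutes Maya does 26/30 = 13/15 of the job, leaving 2/15.
Luis works at 1/34 per minute, so finishing takes 2/15 ÷ 1/34 = 68/15 minutes.

68/15 minutes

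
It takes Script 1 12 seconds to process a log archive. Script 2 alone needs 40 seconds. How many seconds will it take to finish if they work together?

With two workers the combined time is the product over the sum: 12·40/(12+40) = 480/52 = 120/13 seconds.

120/13 seconds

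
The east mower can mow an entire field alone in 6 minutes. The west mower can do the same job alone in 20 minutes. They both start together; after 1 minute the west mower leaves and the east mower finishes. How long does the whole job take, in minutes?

In the first 1 minute the combined rate is 13/60, so 13/60 of the job is done, leaving 47/60.
After the west mower leaves the rate is 1/6 per minute; the remaining 47/60 takes 47/10 minutes.
Total = 1 + 47/10 = 57/10 minutes.

57/10 minutes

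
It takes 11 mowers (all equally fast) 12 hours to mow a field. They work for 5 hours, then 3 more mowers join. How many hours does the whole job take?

21/2 hours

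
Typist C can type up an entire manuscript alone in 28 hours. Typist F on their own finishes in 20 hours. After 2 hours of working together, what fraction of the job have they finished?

Combined rate: 1/28 + 1/20 = (5 + 7)/140 = 12/140 = 3/35 per hour.
In 2 hours they complete 2·3/35 = 6/35 of the job.

6/35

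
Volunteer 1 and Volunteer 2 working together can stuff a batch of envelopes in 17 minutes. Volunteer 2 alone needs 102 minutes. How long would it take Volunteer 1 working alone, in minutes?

102/5 minutes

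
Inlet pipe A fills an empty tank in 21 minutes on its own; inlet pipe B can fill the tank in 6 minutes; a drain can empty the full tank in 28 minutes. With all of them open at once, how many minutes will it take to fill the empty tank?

Net rate = 1/21 + 1/6 − 1/28 = (4 + 14 − 3)/84 = 15/84 = 5/28 per minute.
Filling time = 1 ÷ (5/28) = 28/5 minutes.

28/5 minutes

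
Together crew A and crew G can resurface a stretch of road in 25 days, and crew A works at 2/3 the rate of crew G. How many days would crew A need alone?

Let crew G's rate be r; then crew A's rate is (2/3)r, so together (2/3 + 1)r = (5/3)r = 1/25.
Thus r = 3/125 per day.
Crew G alone: 125/3 days; crew A alone: 125/2 days.

125/2 days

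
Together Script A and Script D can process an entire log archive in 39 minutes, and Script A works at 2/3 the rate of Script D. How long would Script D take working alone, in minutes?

65 minutes

Let Script D's rate be r; then Script A's rate is (2/3)r, so together (2/3 + 1)r = (5/3)r = 1/39.
Thus r = 1/65 per minute.
Script D alone: 65 minutes; Script A alone: 195/2 minutes.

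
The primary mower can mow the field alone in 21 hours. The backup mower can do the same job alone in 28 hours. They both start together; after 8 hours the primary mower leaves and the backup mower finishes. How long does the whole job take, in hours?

52/3 hours

In the first 8 hours the combined rate is 1/12, so 2/3 of the job is done, leaving 1/3.
After the primary mower leaves the rate is 1/28 per hour; the remaining 1/3 takes 28/3 hours.
Total = 8 + 28/3 = 52/3 hours.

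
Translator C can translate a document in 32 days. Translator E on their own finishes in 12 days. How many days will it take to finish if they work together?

96/11 days

With two workers the combined time is the product over the sum: 32·12/(32+12) = 384/44 = 96/11 days.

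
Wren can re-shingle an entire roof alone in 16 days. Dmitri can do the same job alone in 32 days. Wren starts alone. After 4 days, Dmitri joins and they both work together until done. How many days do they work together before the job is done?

8 days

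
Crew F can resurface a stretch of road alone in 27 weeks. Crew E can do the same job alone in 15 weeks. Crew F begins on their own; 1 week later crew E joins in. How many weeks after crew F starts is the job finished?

In the first 1 week crew F alone does 1/27 of the job, leaving 26/27.
Once everyone is working, combined rate: 1/27 + 1/15 = (5 + 9)/135 = 14/135 per week.
Remaining 26/27 at 14/135 per week takes 65/7 weeks.
Total from the start = 1 + 65/7 = 72/7 weeks.

72/7 weeks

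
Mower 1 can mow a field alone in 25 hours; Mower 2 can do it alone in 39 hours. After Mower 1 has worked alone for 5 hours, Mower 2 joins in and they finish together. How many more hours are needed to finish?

In 5 hours Mower 1 does 5/25 = 1/5 of the job, leaving 4/5.
Mower 1 and Mower 2 together work at 64/975 per hour, so finishing takes 4/5 ÷ 64/975 = 195/16 hours.

195/16 hours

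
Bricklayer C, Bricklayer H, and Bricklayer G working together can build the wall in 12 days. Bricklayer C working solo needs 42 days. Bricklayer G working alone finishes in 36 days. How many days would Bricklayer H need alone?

Combined rate is 1/12 per day.
Known contribution: 1/42 + 1/36 = (6 + 7)/252 = 13/252 per day.
So Bricklayer H's rate is 1/12 − 13/252 = 2/63, meaning 63/2 days alone.

63/2 days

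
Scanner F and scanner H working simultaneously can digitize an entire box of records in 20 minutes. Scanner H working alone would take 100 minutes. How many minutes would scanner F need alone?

25 minutes

Combined rate is 1/20 per minute.
Known contribution: 1/100 per minute.
So scanner F's rate is 1/20 − 1/100 = 1/25, meaning 25 minutes alone.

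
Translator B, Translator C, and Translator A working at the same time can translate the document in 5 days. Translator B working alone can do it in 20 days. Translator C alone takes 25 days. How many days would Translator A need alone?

100/11 days

Combined rate is 1/5 per day.
Known contribution: 1/20 + 1/25 = (5 + 4)/100 = 9/100 per day.
So Translator A's rate is 1/5 − 9/100 = 11/100, meaning 100/11 days alone.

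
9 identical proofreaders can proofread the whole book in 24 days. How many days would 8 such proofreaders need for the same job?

27 days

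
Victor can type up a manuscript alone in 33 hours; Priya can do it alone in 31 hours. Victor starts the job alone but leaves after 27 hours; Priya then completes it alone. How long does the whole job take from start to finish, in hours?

359/11 hours

In 27 hours Victor does 27/33 = 9/11 of the job, leaving 2/11.
Priya works at 1/31 per hour, so finishing takes 2/11 ÷ 1/31 = 62/11 hours.
Total time = 27 + 62/11 = 359/11 hours.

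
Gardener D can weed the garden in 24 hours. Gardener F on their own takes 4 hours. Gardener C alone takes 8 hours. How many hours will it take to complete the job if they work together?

Combined rate: 1/24 + 1/4 + 1/8 = (1 + 6 + 3)/24 = 10/24 = 5/12 per hour.
Time = 1 ÷ (5/12) = 12/5 hours.

12/5 hours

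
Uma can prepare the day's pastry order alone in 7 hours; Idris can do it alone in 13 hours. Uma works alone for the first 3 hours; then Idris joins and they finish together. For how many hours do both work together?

13/5 hours

In 3 hours Uma does 3/7 of the job, leaving 4/7.
Uma and Idris together work at 20/91 per hour, so finishing takes 4/7 ÷ 20/91 = 13/5 hours.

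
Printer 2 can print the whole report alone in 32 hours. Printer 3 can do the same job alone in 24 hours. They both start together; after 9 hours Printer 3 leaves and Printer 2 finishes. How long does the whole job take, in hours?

20 hours

In the first 9 hours the combined rate is 7/96, so 21/32 of the job is done, leaving 11/32.
After Printer 3 leaves the rate is 1/32 per hour; the remaining 11/32 takes 11 hours.
Total = 9 + 11 = 20 hours.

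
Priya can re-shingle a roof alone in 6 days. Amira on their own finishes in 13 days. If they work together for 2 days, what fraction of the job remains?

Combined rate: 1/6 + 1/13 = (13 + 6)/78 = 19/78 per day.
In 2 days they complete 2·19/78 = 19/39 of the job.
So 20/39 remains.

20/39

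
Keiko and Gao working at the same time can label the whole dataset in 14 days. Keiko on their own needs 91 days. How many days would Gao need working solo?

Combined rate is 1/14 per day.
Known contribution: 1/91 per day.
So Gao's rate is 1/14 − 1/91 = 11/182, meaning 182/11 days alone.

182/11 days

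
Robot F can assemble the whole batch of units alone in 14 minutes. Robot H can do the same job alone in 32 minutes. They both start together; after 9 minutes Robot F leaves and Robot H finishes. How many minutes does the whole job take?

In the first 9 minutes the combined rate is 23/224, so 207/224 of the job is done, leaving 17/224.
After Robot F leaves the rate is 1/32 per minute; the remaining 17/224 takes 17/7 minutes.
Total = 9 + 17/7 = 80/7 minutes.

80/7 minutes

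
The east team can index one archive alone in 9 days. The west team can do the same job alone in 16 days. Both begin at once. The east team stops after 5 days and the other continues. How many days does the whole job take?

In the first 5 days the combined rate is 25/144, so 125/144 of the job is done, leaving 19/144.
After the east team leaves the rate is 1/16 per day; the remaining 19/144 takes 19/9 days.
Total = 5 + 19/9 = 64/9 days.

64/9 days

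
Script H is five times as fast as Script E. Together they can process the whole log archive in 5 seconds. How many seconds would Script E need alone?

Let Script E's rate be r; then Script H's rate is 5r, so together (5 + 1)r = 6r = 1/5.
Thus r = 1/30 per second.
Script E alone: 30 seconds; Script H alone: 6 seconds.

30 seconds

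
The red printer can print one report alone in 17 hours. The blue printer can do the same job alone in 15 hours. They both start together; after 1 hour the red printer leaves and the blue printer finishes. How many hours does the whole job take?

240/17 hours

In the first 1 hour the combined rate is 32/255, so 32/255 of the job is done, leaving 223/255.
After the red printer leaves the rate is 1/15 per hour; the remaining 223/255 takes 223/17 hours.
Total = 1 + 223/17 = 240/17 hours.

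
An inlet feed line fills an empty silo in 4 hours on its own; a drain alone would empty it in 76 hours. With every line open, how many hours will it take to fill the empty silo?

Net rate = 1/4 − 1/76 = (19 − 1)/76 = 18/76 = 9/38 per hour.
Filling time = 1 ÷ (9/38) = 38/9 hours.

38/9 hours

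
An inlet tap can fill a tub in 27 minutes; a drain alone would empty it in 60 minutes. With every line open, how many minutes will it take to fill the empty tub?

Net rate = 1/27 − 1/60 = (20 − 9)/540 = 11/540 per minute.
Filling time = 1 ÷ (11/540) = 540/11 minutes.

540/11 minutes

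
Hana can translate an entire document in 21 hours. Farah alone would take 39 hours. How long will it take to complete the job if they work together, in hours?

273/20 hours

Combined rate: 1/21 + 1/39 = (13 + 7)/273 = 20/273 per hour.
Time = 1 ÷ (20/273) = 273/20 hours.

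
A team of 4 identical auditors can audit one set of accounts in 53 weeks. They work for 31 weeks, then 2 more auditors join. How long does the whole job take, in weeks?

One auditor does 1/212 of the job per week.
After 31 weeks with 4 auditors, 31/53 is done (22/53 left).
With 6 auditors the rate is 6/212 = 3/106, so the rest takes 22/53 ÷ 3/106 = 44/3 weeks.
Total = 31 + 44/3 = 137/3 weeks.

137/3 weeks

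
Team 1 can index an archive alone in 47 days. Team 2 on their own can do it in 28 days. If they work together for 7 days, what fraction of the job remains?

Combined rate: 1/47 + 1/28 = (28 + 47)/1316 = 75/1316 per day.
In 7 days they complete 7·75/1316 = 75/188 of the job.
So 113/188 remains.

113/188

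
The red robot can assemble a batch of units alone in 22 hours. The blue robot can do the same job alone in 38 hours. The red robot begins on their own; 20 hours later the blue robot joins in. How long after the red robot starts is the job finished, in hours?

319/15 hours

In the first 20 hours the red robot alone does 20/22 = 10/11 of the job, leaving 1/11.
Once everyone is working, combined rate: 1/22 + 1/38 = (19 + 11)/418 = 30/418 = 15/209 per hour.
Remaining 1/11 at 15/209 per hour takes 19/15 hours.
Total from the start = 20 + 19/15 = 319/15 hours.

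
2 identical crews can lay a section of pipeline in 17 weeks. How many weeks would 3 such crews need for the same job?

34/3 weeks

Total work is 2·17 = 34 crew-weeks.
With 3 crews: 34/3 weeks.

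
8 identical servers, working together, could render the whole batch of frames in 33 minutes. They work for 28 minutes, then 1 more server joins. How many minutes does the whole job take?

292/9 minutes

One server does 1/264 of the job per minute.
After 28 minutes with 8 servers, 28/33 is done (5/33 left).
With 9 servers the rate is 9/264 = 3/88, so the rest takes 5/33 ÷ 3/88 = 40/9 minutes.
Total = 28 + 40/9 = 292/9 minutes.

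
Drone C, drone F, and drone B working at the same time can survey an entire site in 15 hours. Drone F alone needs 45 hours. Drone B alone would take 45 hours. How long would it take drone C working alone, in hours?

Combined rate is 1/15 per hour.
Known contribution: 1/45 + 1/45 = (1 + 1)/45 = 2/45 per hour.
So drone C's rate is 1/15 − 2/45 = 1/45, meaning 45 hours alone.

45 hours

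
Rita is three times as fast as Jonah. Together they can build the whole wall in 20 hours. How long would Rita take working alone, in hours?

80/3 hours

Let Jonah's rate be r; then Rita's rate is 3r, so together (3 + 1)r = 4r = 1/20.
Thus r = 1/80 per hour.
Jonah alone: 80 hours; Rita alone: 80/3 hours.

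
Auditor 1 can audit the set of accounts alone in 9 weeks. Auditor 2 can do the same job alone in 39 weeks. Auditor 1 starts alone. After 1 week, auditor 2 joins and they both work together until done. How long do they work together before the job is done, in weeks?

In the first 1 week auditor 1 alone does 1/9 of the job, leaving 8/9.
Once everyone is working, combined rate: 1/9 + 1/39 = (13 + 3)/117 = 16/117 per week.
Remaining 8/9 at 16/117 per week takes 13/2 weeks.

13/2 weeks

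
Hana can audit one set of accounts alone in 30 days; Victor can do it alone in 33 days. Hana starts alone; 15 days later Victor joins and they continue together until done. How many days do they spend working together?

55/7 days

In 15 days Hana does 15/30 = 1/2 of the job, leaving 1/2.
Hana and Victor together work at 7/110 per day, so finishing takes 1/2 ÷ 7/110 = 55/7 days.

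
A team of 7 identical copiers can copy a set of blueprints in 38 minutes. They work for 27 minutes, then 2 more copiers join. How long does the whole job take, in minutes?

One copier does 1/266 of the job per minute.
After 27 minutes with 7 copiers, 27/38 is done (11/38 left).
With 9 copiers the rate is 9/266, so the rest takes 11/38 ÷ 9/266 = 77/9 minutes.
Total = 27 + 77/9 = 320/9 minutes.

320/9 minutes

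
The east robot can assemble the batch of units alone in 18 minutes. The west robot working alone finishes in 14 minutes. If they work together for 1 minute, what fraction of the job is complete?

8/63

Combined rate: 1/18 + 1/14 = (7 + 9)/126 = 16/126 = 8/63 per minute.
In 1 minute they complete 1·8/63 = 8/63 of the job.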